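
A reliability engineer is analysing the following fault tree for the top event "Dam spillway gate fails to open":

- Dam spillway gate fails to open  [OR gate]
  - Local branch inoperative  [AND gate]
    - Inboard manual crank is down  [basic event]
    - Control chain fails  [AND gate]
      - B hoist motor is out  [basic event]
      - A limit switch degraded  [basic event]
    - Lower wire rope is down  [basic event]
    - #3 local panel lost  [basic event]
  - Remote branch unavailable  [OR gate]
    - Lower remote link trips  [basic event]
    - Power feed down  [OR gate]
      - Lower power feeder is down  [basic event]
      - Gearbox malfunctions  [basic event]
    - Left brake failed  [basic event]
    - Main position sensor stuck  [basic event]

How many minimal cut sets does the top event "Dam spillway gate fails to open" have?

Control chain fails [AND]: one cut set from each child combined → 1 × 1 = 1 cut set(s).
Local branch inoperative [AND]: one cut set from each child combined → 1 × 1 × 1 × 1 = 1 cut set(s).
Power feed down [OR]: union of children's cut sets → 2 cut set(s).
Remote branch unavailable [OR]: union of children's cut sets → 5 cut set(s).
Dam spillway gate fails to open [OR]: union of children's cut sets → 6 cut set(s).
Minimal cut sets: {#3 local panel lost, A limit switch degraded, B hoist motor is out, Inboard manual crank is down, Lower wire rope is down}; {Lower remote link trips}; {Lower power feeder is down}; {Gearbox malfunctions}; {Left brake failed}; {Main position sensor stuck}.

6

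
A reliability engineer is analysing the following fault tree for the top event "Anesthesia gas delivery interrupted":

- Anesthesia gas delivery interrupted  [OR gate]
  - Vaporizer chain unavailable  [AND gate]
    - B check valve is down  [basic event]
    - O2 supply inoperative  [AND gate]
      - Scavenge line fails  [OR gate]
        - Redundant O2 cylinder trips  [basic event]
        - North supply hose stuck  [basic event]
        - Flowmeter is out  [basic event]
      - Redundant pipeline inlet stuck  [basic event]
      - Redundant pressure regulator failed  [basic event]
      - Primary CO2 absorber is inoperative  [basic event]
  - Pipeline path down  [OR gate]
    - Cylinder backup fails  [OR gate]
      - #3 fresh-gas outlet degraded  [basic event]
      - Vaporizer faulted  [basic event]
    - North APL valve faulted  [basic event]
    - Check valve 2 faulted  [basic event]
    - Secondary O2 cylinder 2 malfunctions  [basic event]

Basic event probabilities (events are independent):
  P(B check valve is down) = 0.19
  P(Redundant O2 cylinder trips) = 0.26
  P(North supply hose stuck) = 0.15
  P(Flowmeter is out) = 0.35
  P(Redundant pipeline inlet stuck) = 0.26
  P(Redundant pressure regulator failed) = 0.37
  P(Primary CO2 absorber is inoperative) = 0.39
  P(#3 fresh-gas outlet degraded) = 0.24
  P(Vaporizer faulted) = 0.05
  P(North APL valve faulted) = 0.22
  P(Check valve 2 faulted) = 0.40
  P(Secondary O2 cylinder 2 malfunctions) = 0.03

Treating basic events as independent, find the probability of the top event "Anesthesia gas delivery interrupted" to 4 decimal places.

P(Scavenge line fails) [OR] = 1 − (1−0.26) × (1−0.15) × (1−0.35) = 0.591150
P(O2 supply inoperative) [AND] = 0.591150 × 0.26 × 0.37 × 0.39 = 0.022179
P(Vaporizer chain unavailable) [AND] = 0.19 × 0.022179 = 0.004214
P(Cylinder backup fails) [OR] = 1 − (1−0.24) × (1−0.05) = 0.278000
P(Pipeline path down) [OR] = 1 − (1−0.278000) × (1−0.22) × (1−0.40) × (1−0.03) = 0.672241
P(Anesthesia gas delivery interrupted) [OR] = 1 − (1−0.004214) × (1−0.672241) = 0.673622
Rounded to 4 decimal places: P(Anesthesia gas delivery interrupted) ≈ 0.6736.

0.6736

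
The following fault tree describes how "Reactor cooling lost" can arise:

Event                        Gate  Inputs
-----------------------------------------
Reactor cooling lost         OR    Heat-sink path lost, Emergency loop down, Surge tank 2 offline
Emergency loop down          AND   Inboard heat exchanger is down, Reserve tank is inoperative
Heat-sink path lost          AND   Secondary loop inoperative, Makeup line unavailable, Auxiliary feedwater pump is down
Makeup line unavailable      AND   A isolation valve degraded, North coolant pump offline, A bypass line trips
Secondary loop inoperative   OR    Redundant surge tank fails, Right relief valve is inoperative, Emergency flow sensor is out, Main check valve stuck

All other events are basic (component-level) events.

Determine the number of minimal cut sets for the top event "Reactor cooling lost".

Secondary loop inoperative [OR]: union of children's cut sets → 4 cut set(s).
Makeup line unavailable [AND]: one cut set from each child combined → 1 × 1 × 1 = 1 cut set(s).
Heat-sink path lost [AND]: one cut set from each child combined → 4 × 1 × 1 = 4 cut set(s).
Emergency loop down [AND]: one cut set from each child combined → 1 × 1 = 1 cut set(s).
Reactor cooling lost [OR]: union of children's cut sets → 6 cut set(s).
Minimal cut sets: {A bypass line trips, A isolation valve degraded, Auxiliary feedwater pump is down, North coolant pump offline, Redundant surge tank fails}; {A bypass line trips, A isolation valve degraded, Auxiliary feedwater pump is down, North coolant pump offline, Right relief valve is inoperative}; {A bypass line trips, A isolation valve degraded, Auxiliary feedwater pump is down, Emergency flow sensor is out, North coolant pump offline}; {A bypass line trips, A isolation valve degraded, Auxiliary feedwater pump is down, Main check valve stuck, North coolant pump offline}; {Inboard heat exchanger is down, Reserve tank is inoperative}; {Surge tank 2 offline}.

6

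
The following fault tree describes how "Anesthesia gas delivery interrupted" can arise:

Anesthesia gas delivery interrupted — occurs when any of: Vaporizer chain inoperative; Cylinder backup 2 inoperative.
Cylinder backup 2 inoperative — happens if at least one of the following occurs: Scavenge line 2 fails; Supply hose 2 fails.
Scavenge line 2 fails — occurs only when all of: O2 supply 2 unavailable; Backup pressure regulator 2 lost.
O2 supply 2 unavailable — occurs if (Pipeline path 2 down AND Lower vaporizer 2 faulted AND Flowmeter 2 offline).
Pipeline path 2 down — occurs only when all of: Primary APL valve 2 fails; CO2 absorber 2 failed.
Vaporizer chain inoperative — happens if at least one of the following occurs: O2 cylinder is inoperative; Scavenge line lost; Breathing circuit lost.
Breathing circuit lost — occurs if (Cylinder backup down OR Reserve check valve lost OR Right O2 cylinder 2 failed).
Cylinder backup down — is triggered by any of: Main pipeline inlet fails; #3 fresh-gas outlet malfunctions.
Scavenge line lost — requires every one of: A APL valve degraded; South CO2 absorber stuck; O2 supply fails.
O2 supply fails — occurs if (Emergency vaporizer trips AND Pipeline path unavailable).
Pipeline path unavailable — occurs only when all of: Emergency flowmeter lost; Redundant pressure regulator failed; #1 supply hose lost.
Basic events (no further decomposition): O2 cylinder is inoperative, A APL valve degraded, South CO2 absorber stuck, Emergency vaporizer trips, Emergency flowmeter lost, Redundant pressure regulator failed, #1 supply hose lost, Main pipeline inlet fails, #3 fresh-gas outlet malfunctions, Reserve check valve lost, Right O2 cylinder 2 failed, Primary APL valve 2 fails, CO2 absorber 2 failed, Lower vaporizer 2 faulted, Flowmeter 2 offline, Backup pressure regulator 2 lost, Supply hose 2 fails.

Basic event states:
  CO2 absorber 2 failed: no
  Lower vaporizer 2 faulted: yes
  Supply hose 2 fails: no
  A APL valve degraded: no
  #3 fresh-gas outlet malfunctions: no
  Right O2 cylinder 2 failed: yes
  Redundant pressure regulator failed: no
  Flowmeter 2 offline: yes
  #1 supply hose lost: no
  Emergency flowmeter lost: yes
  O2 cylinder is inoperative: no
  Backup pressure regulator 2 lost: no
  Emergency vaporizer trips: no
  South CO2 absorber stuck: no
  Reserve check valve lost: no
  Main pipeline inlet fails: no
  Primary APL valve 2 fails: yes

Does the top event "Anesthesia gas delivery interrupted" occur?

Pipeline path unavailable [AND]: Emergency flowmeter lost=occurs, Redundant pressure regulator failed=not, #1 supply hose lost=not → not all inputs occur → does not occur.
O2 supply fails [AND]: Emergency vaporizer trips=not, Pipeline path unavailable=not → not all inputs occur → does not occur.
Scavenge line lost [AND]: A APL valve degraded=not, South CO2 absorber stuck=not, O2 supply fails=not → not all inputs occur → does not occur.
Cylinder backup down [OR]: Main pipeline inlet fails=not, #3 fresh-gas outlet malfunctions=not → no input occurs → does not occur.
Breathing circuit lost [OR]: Cylinder backup down=not, Reserve check valve lost=not, Right O2 cylinder 2 failed=occurs → at least one input occurs → occurs.
Vaporizer chain inoperative [OR]: O2 cylinder is inoperative=not, Scavenge line lost=not, Breathing circuit lost=occurs → at least one input occurs → occurs.
Pipeline path 2 down [AND]: Primary APL valve 2 fails=occurs, CO2 absorber 2 failed=not → not all inputs occur → does not occur.
O2 supply 2 unavailable [AND]: Pipeline path 2 down=not, Lower vaporizer 2 faulted=occurs, Flowmeter 2 offline=occurs → not all inputs occur → does not occur.
Scavenge line 2 fails [AND]: O2 supply 2 unavailable=not, Backup pressure regulator 2 lost=not → not all inputs occur → does not occur.
Cylinder backup 2 inoperative [OR]: Scavenge line 2 fails=not, Supply hose 2 fails=not → no input occurs → does not occur.
Anesthesia gas delivery interrupted [OR]: Vaporizer chain inoperative=occurs, Cylinder backup 2 inoperative=not → at least one input occurs → occurs.

Yes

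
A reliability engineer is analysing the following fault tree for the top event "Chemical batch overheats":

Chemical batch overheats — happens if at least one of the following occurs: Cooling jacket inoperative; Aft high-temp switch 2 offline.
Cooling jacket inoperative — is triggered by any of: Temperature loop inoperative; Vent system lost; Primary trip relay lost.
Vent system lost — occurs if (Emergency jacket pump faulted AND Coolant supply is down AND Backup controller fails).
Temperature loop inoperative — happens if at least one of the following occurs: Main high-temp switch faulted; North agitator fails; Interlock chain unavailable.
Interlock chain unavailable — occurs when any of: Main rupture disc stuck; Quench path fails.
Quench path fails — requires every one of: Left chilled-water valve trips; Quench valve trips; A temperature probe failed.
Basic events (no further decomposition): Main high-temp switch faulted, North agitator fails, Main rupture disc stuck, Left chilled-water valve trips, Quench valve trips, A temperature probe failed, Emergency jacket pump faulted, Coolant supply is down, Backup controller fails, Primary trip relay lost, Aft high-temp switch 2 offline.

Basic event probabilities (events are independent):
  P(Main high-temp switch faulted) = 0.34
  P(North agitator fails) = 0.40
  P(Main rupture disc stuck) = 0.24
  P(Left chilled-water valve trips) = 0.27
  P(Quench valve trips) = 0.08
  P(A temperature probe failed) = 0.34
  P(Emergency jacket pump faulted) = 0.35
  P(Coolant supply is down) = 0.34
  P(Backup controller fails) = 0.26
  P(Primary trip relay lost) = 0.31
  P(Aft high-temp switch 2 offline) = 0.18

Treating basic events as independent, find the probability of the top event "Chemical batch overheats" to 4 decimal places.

0.8362

P(Quench path fails) [AND] = 0.27 × 0.08 × 0.34 = 0.007344
P(Interlock chain unavailable) [OR] = 1 − (1−0.24) × (1−0.007344) = 0.245581
P(Temperature loop inoperative) [OR] = 1 − (1−0.34) × (1−0.40) × (1−0.245581) = 0.701250
P(Vent system lost) [AND] = 0.35 × 0.34 × 0.26 = 0.030940
P(Cooling jacket inoperative) [OR] = 1 − (1−0.701250) × (1−0.030940) × (1−0.31) = 0.800240
P(Chemical batch overheats) [OR] = 1 − (1−0.800240) × (1−0.18) = 0.836197
Rounded to 4 decimal places: P(Chemical batch overheats) ≈ 0.8362.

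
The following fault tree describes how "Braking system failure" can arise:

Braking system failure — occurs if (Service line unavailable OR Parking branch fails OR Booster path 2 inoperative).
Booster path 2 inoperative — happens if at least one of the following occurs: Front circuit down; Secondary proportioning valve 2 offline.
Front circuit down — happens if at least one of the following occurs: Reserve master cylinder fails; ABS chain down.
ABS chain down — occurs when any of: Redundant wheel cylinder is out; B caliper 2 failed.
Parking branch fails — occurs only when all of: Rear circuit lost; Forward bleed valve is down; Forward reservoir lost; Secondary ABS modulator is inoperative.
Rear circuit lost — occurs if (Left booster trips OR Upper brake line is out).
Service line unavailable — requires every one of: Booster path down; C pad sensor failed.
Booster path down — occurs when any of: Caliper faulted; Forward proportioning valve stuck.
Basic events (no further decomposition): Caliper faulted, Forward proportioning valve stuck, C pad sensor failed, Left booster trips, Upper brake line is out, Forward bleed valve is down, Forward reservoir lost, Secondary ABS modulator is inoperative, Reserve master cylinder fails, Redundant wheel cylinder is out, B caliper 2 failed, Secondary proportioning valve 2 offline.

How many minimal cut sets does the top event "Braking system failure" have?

Booster path down [OR]: union of children's cut sets → 2 cut set(s).
Service line unavailable [AND]: one cut set from each child combined → 2 × 1 = 2 cut set(s).
Rear circuit lost [OR]: union of children's cut sets → 2 cut set(s).
Parking branch fails [AND]: one cut set from each child combined → 2 × 1 × 1 × 1 = 2 cut set(s).
ABS chain down [OR]: union of children's cut sets → 2 cut set(s).
Front circuit down [OR]: union of children's cut sets → 3 cut set(s).
Booster path 2 inoperative [OR]: union of children's cut sets → 4 cut set(s).
Braking system failure [OR]: union of children's cut sets → 8 cut set(s).
Minimal cut sets: {C pad sensor failed, Caliper faulted}; {C pad sensor failed, Forward proportioning valve stuck}; {Forward bleed valve is down, Forward reservoir lost, Left booster trips, Secondary ABS modulator is inoperative}; {Forward bleed valve is down, Forward reservoir lost, Secondary ABS modulator is inoperative, Upper brake line is out}; {Reserve master cylinder fails}; {Redundant wheel cylinder is out}; {B caliper 2 failed}; {Secondary proportioning valve 2 offline}.

8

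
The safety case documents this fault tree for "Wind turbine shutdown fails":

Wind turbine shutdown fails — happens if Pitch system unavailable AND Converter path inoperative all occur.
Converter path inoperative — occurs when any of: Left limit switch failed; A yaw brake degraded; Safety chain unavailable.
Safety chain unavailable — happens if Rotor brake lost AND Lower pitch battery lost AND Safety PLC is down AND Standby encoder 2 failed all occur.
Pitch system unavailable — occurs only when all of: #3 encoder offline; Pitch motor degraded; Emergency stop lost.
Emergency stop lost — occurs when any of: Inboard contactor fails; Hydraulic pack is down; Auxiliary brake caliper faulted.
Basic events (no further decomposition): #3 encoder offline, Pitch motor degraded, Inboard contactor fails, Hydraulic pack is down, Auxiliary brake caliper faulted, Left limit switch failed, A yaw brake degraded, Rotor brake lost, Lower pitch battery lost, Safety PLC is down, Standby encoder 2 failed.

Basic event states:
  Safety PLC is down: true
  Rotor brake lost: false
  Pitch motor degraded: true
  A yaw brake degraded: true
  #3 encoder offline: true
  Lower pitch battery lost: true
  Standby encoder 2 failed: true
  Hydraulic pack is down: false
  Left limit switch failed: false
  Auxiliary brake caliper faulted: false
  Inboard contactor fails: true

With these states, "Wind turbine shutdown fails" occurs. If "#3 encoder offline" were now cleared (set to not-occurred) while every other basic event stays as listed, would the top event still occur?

No

Counterfactual: set "#3 encoder offline" to not occurred.
Emergency stop lost [OR]: Inboard contactor fails=occurs, Hydraulic pack is down=not, Auxiliary brake caliper faulted=not → at least one input occurs → occurs.
Pitch system unavailable [AND]: #3 encoder offline=not, Pitch motor degraded=occurs, Emergency stop lost=occurs → not all inputs occur → does not occur.
Safety chain unavailable [AND]: Rotor brake lost=not, Lower pitch battery lost=occurs, Safety PLC is down=occurs, Standby encoder 2 failed=occurs → not all inputs occur → does not occur.
Converter path inoperative [OR]: Left limit switch failed=not, A yaw brake degraded=occurs, Safety chain unavailable=not → at least one input occurs → occurs.
Wind turbine shutdown fails [AND]: Pitch system unavailable=not, Converter path inoperative=occurs → not all inputs occur → does not occur.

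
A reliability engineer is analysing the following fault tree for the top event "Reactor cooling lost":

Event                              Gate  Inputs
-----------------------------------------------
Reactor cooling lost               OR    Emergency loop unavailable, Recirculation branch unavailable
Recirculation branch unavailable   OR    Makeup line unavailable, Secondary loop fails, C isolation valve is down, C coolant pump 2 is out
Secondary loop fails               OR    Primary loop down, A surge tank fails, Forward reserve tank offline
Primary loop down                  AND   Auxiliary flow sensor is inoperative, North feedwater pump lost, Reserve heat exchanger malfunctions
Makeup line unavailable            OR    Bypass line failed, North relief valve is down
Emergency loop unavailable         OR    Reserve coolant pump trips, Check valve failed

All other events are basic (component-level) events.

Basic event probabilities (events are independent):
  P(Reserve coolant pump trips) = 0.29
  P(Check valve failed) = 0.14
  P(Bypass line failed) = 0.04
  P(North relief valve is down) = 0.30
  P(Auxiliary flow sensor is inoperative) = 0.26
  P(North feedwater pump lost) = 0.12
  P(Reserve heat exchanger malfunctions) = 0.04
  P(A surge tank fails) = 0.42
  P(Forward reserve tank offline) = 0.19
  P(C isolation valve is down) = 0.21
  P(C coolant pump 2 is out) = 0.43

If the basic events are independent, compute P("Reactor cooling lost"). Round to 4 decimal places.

0.9133

P(Emergency loop unavailable) [OR] = 1 − (1−0.29) × (1−0.14) = 0.389400
P(Makeup line unavailable) [OR] = 1 − (1−0.04) × (1−0.30) = 0.328000
P(Primary loop down) [AND] = 0.26 × 0.12 × 0.04 = 0.001248
P(Secondary loop fails) [OR] = 1 − (1−0.001248) × (1−0.42) × (1−0.19) = 0.530786
P(Recirculation branch unavailable) [OR] = 1 − (1−0.328000) × (1−0.530786) × (1−0.21) × (1−0.43) = 0.858015
P(Reactor cooling lost) [OR] = 1 − (1−0.389400) × (1−0.858015) = 0.913304
Rounded to 4 decimal places: P(Reactor cooling lost) ≈ 0.9133.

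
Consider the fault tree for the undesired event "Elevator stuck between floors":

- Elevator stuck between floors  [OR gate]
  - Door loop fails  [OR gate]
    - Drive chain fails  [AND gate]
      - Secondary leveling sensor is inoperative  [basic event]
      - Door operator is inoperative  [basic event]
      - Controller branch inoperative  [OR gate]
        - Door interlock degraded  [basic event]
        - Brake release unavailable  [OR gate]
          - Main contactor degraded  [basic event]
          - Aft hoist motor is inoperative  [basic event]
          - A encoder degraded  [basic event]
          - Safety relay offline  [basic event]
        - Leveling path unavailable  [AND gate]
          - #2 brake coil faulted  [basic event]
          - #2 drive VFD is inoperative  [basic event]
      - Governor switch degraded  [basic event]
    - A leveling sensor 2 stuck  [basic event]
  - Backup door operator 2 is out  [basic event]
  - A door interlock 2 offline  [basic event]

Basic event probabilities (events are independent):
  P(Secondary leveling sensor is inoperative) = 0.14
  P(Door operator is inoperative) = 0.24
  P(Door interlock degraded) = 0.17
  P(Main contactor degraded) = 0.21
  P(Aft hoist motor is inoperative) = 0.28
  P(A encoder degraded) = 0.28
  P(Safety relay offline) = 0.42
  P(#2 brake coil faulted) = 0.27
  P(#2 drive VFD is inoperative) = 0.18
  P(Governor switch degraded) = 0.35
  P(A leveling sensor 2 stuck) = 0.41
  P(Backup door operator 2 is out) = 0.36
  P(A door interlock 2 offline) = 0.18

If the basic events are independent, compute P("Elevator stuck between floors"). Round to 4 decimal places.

P(Brake release unavailable) [OR] = 1 − (1−0.21) × (1−0.28) × (1−0.28) × (1−0.42) = 0.762469
P(Leveling path unavailable) [AND] = 0.27 × 0.18 = 0.048600
P(Controller branch inoperative) [OR] = 1 − (1−0.17) × (1−0.762469) × (1−0.048600) = 0.812431
P(Drive chain fails) [AND] = 0.14 × 0.24 × 0.812431 × 0.35 = 0.009554
P(Door loop fails) [OR] = 1 − (1−0.009554) × (1−0.41) = 0.415637
P(Elevator stuck between floors) [OR] = 1 − (1−0.415637) × (1−0.36) × (1−0.18) = 0.693326
Rounded to 4 decimal places: P(Elevator stuck between floors) ≈ 0.6933.

0.6933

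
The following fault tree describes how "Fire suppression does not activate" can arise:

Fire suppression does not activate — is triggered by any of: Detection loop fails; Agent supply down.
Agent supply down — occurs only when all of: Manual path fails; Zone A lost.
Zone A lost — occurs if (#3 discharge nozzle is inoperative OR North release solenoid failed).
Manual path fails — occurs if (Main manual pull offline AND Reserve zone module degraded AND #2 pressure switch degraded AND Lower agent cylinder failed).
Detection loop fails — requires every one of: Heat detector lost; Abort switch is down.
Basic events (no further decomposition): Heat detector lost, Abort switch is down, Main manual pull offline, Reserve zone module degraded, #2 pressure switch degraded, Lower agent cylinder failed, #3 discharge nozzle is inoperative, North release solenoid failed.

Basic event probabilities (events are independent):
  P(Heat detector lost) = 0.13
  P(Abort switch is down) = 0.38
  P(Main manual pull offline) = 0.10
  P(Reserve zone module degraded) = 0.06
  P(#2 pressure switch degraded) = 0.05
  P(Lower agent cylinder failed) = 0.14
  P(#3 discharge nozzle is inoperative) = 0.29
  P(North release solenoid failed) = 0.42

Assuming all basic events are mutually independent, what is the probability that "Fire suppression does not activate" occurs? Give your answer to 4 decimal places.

P(Detection loop fails) [AND] = 0.13 × 0.38 = 0.049400
P(Manual path fails) [AND] = 0.10 × 0.06 × 0.05 × 0.14 = 0.000042
P(Zone A lost) [OR] = 1 − (1−0.29) × (1−0.42) = 0.588200
P(Agent supply down) [AND] = 0.000042 × 0.588200 = 0.000025
P(Fire suppression does not activate) [OR] = 1 − (1−0.049400) × (1−0.000025) = 0.049424
Rounded to 4 decimal places: P(Fire suppression does not activate) ≈ 0.0494.

0.0494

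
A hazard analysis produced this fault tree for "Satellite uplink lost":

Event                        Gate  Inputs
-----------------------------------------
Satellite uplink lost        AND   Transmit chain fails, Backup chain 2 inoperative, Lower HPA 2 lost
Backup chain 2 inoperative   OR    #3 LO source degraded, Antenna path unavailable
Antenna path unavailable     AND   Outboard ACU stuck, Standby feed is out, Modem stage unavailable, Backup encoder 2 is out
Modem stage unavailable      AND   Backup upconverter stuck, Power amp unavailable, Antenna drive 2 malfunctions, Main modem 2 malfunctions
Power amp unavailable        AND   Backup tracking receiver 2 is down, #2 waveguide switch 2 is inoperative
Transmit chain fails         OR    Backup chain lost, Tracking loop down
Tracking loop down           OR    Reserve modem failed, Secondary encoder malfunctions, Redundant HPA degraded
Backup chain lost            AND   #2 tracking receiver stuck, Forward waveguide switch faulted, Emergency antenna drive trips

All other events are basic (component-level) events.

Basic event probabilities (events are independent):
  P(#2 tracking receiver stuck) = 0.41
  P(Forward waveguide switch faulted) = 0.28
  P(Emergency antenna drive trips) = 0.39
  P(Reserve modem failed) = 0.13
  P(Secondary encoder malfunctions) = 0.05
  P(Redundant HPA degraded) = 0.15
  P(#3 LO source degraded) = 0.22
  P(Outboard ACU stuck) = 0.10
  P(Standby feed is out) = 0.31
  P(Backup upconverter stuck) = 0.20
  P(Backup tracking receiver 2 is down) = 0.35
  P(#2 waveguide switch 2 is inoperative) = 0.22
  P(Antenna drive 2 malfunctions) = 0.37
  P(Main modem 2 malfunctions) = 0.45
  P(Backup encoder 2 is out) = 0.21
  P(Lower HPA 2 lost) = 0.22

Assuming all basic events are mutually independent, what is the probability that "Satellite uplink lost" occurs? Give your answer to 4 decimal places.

0.0159

P(Backup chain lost) [AND] = 0.41 × 0.28 × 0.39 = 0.044772
P(Tracking loop down) [OR] = 1 − (1−0.13) × (1−0.05) × (1−0.15) = 0.297475
P(Transmit chain fails) [OR] = 1 − (1−0.044772) × (1−0.297475) = 0.328928
P(Power amp unavailable) [AND] = 0.35 × 0.22 = 0.077000
P(Modem stage unavailable) [AND] = 0.20 × 0.077000 × 0.37 × 0.45 = 0.002564
P(Antenna path unavailable) [AND] = 0.10 × 0.31 × 0.002564 × 0.21 = 0.000017
P(Backup chain 2 inoperative) [OR] = 1 − (1−0.22) × (1−0.000017) = 0.220013
P(Satellite uplink lost) [AND] = 0.328928 × 0.220013 × 0.22 = 0.015921
Rounded to 4 decimal places: P(Satellite uplink lost) ≈ 0.0159.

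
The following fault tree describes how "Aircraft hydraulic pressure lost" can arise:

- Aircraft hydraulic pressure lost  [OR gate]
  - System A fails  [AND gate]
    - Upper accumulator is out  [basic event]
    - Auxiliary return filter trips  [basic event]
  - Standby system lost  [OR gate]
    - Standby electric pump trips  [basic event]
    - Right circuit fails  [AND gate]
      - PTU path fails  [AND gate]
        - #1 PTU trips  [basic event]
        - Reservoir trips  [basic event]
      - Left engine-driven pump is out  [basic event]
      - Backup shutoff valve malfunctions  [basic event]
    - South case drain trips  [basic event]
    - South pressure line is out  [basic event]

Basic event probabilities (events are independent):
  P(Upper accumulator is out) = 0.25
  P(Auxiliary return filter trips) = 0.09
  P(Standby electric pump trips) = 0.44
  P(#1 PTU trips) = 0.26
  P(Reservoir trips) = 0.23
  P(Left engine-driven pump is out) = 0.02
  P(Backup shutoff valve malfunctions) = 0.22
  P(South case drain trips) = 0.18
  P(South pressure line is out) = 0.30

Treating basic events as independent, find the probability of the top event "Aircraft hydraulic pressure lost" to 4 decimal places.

0.6859

P(System A fails) [AND] = 0.25 × 0.09 = 0.022500
P(PTU path fails) [AND] = 0.26 × 0.23 = 0.059800
P(Right circuit fails) [AND] = 0.059800 × 0.02 × 0.22 = 0.000263
P(Standby system lost) [OR] = 1 − (1−0.44) × (1−0.000263) × (1−0.18) × (1−0.30) = 0.678645
P(Aircraft hydraulic pressure lost) [OR] = 1 − (1−0.022500) × (1−0.678645) = 0.685875
Rounded to 4 decimal places: P(Aircraft hydraulic pressure lost) ≈ 0.6859.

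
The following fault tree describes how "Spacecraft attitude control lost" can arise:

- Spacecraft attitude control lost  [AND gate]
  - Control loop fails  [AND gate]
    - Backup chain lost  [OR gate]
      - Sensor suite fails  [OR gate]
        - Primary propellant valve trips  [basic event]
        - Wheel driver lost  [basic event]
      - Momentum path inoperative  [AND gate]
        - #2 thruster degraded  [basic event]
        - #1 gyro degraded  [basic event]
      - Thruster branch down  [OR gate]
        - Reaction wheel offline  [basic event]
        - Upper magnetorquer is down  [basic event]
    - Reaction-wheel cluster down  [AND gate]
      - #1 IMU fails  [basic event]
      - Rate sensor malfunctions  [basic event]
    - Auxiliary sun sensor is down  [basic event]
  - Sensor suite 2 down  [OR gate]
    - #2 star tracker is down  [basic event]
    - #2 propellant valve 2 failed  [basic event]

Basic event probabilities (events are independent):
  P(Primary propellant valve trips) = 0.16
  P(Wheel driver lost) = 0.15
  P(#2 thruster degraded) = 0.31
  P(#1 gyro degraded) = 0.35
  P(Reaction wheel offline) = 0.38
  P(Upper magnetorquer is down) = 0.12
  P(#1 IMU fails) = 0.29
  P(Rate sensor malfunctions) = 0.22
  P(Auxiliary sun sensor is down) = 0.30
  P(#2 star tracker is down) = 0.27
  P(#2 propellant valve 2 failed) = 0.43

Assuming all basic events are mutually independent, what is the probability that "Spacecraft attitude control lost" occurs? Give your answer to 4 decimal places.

0.0073

P(Sensor suite fails) [OR] = 1 − (1−0.16) × (1−0.15) = 0.286000
P(Momentum path inoperative) [AND] = 0.31 × 0.35 = 0.108500
P(Thruster branch down) [OR] = 1 − (1−0.38) × (1−0.12) = 0.454400
P(Backup chain lost) [OR] = 1 − (1−0.286000) × (1−0.108500) × (1−0.454400) = 0.652709
P(Reaction-wheel cluster down) [AND] = 0.29 × 0.22 = 0.063800
P(Control loop fails) [AND] = 0.652709 × 0.063800 × 0.30 = 0.012493
P(Sensor suite 2 down) [OR] = 1 − (1−0.27) × (1−0.43) = 0.583900
P(Spacecraft attitude control lost) [AND] = 0.012493 × 0.583900 = 0.007295
Rounded to 4 decimal places: P(Spacecraft attitude control lost) ≈ 0.0073.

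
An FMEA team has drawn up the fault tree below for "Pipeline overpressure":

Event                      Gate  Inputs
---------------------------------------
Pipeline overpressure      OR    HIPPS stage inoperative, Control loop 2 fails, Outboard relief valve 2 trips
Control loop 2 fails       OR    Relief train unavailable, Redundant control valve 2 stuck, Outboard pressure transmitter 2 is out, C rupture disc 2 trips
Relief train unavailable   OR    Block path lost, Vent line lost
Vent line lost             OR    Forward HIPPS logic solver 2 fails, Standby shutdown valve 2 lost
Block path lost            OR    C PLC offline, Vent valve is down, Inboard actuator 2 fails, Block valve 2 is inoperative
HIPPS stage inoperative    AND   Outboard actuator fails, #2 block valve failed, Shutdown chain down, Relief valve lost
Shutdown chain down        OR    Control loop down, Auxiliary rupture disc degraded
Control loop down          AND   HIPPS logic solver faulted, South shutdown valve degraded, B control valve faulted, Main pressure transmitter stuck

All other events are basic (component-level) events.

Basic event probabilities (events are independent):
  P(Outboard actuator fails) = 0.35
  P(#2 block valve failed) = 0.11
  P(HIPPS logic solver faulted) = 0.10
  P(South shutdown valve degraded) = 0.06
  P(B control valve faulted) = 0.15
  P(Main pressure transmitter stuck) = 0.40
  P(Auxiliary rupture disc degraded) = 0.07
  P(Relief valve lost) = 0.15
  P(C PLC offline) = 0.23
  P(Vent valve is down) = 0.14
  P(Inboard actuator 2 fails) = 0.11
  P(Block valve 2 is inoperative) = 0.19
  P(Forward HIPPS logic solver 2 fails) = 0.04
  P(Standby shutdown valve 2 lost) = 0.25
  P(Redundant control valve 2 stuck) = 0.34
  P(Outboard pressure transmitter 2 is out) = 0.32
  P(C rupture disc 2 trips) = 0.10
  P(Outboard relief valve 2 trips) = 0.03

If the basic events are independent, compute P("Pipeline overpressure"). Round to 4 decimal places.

P(Control loop down) [AND] = 0.10 × 0.06 × 0.15 × 0.40 = 0.000360
P(Shutdown chain down) [OR] = 1 − (1−0.000360) × (1−0.07) = 0.070335
P(HIPPS stage inoperative) [AND] = 0.35 × 0.11 × 0.070335 × 0.15 = 0.000406
P(Block path lost) [OR] = 1 − (1−0.23) × (1−0.14) × (1−0.11) × (1−0.19) = 0.522620
P(Vent line lost) [OR] = 1 − (1−0.04) × (1−0.25) = 0.280000
P(Relief train unavailable) [OR] = 1 − (1−0.522620) × (1−0.280000) = 0.656286
P(Control loop 2 fails) [OR] = 1 − (1−0.656286) × (1−0.34) × (1−0.32) × (1−0.10) = 0.861167
P(Pipeline overpressure) [OR] = 1 − (1−0.000406) × (1−0.861167) × (1−0.03) = 0.865387
Rounded to 4 decimal places: P(Pipeline overpressure) ≈ 0.8654.

0.8654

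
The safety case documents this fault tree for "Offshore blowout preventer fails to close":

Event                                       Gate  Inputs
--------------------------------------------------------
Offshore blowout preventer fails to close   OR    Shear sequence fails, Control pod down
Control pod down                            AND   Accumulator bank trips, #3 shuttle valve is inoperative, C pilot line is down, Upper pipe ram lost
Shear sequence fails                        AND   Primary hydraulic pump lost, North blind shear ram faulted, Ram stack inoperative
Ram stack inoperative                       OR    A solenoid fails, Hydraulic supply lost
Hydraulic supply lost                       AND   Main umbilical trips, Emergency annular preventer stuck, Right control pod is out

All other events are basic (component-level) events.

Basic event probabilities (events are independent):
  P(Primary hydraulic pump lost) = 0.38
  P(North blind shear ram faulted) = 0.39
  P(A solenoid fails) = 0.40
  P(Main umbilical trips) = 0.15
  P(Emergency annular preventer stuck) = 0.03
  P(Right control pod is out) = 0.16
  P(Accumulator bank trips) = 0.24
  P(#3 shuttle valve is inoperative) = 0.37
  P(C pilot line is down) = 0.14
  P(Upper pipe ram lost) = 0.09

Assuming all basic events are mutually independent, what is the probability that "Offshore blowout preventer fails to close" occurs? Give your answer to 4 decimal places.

0.0604

P(Hydraulic supply lost) [AND] = 0.15 × 0.03 × 0.16 = 0.000720
P(Ram stack inoperative) [OR] = 1 − (1−0.40) × (1−0.000720) = 0.400432
P(Shear sequence fails) [AND] = 0.38 × 0.39 × 0.400432 = 0.059344
P(Control pod down) [AND] = 0.24 × 0.37 × 0.14 × 0.09 = 0.001119
P(Offshore blowout preventer fails to close) [OR] = 1 − (1−0.059344) × (1−0.001119) = 0.060397
Rounded to 4 decimal places: P(Offshore blowout preventer fails to close) ≈ 0.0604.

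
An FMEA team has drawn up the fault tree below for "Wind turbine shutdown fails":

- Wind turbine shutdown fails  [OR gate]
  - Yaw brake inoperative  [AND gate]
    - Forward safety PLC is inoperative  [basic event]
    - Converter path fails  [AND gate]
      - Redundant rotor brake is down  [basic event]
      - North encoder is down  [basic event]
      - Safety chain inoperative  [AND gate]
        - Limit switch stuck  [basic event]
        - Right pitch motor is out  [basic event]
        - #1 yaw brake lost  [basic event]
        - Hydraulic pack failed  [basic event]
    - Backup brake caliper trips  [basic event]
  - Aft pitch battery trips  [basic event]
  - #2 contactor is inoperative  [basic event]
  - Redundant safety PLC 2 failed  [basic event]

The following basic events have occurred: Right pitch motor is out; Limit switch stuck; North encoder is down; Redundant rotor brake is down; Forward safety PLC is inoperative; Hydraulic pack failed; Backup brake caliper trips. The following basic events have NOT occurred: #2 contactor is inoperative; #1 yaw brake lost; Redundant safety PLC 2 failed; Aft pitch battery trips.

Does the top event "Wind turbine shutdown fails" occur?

Safety chain inoperative [AND]: Limit switch stuck=occurs, Right pitch motor is out=occurs, #1 yaw brake lost=not, Hydraulic pack failed=occurs → not all inputs occur → does not occur.
Converter path fails [AND]: Redundant rotor brake is down=occurs, North encoder is down=occurs, Safety chain inoperative=not → not all inputs occur → does not occur.
Yaw brake inoperative [AND]: Forward safety PLC is inoperative=occurs, Converter path fails=not, Backup brake caliper trips=occurs → not all inputs occur → does not occur.
Wind turbine shutdown fails [OR]: Yaw brake inoperative=not, Aft pitch battery trips=not, #2 contactor is inoperative=not, Redundant safety PLC 2 failed=not → no input occurs → does not occur.

No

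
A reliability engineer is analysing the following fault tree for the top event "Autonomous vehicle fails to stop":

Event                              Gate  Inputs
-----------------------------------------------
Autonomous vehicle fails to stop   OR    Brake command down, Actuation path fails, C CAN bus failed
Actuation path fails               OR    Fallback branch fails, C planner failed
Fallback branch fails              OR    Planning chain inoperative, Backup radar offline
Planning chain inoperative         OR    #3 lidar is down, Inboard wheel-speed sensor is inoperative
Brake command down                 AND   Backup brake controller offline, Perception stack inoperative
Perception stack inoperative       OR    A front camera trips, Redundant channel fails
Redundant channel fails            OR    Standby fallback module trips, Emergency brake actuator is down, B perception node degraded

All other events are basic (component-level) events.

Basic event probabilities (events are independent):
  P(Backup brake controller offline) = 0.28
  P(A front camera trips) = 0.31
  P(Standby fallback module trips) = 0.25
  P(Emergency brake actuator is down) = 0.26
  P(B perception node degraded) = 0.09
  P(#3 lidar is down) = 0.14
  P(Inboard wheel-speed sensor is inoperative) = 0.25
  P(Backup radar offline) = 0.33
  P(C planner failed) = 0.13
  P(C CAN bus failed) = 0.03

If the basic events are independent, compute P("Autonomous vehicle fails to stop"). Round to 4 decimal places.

0.7018

P(Redundant channel fails) [OR] = 1 − (1−0.25) × (1−0.26) × (1−0.09) = 0.494950
P(Perception stack inoperative) [OR] = 1 − (1−0.31) × (1−0.494950) = 0.651516
P(Brake command down) [AND] = 0.28 × 0.651516 = 0.182424
P(Planning chain inoperative) [OR] = 1 − (1−0.14) × (1−0.25) = 0.355000
P(Fallback branch fails) [OR] = 1 − (1−0.355000) × (1−0.33) = 0.567850
P(Actuation path fails) [OR] = 1 − (1−0.567850) × (1−0.13) = 0.624030
P(Autonomous vehicle fails to stop) [OR] = 1 − (1−0.182424) × (1−0.624030) × (1−0.03) = 0.701837
Rounded to 4 decimal places: P(Autonomous vehicle fails to stop) ≈ 0.7018.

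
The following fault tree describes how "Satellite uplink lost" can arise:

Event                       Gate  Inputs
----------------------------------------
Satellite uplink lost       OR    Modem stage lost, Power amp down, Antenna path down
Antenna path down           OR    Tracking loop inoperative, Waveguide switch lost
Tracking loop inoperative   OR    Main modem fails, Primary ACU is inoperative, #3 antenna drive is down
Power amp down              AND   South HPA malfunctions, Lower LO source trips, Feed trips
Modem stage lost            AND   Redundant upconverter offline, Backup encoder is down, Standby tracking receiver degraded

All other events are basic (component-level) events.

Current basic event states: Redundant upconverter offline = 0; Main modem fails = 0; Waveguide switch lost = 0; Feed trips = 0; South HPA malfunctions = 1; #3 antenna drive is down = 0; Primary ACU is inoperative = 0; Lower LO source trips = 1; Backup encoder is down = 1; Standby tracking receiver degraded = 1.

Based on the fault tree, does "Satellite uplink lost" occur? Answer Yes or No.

Modem stage lost [AND]: Redundant upconverter offline=not, Backup encoder is down=occurs, Standby tracking receiver degraded=occurs → not all inputs occur → does not occur.
Power amp down [AND]: South HPA malfunctions=occurs, Lower LO source trips=occurs, Feed trips=not → not all inputs occur → does not occur.
Tracking loop inoperative [OR]: Main modem fails=not, Primary ACU is inoperative=not, #3 antenna drive is down=not → no input occurs → does not occur.
Antenna path down [OR]: Tracking loop inoperative=not, Waveguide switch lost=not → no input occurs → does not occur.
Satellite uplink lost [OR]: Modem stage lost=not, Power amp down=not, Antenna path down=not → no input occurs → does not occur.

No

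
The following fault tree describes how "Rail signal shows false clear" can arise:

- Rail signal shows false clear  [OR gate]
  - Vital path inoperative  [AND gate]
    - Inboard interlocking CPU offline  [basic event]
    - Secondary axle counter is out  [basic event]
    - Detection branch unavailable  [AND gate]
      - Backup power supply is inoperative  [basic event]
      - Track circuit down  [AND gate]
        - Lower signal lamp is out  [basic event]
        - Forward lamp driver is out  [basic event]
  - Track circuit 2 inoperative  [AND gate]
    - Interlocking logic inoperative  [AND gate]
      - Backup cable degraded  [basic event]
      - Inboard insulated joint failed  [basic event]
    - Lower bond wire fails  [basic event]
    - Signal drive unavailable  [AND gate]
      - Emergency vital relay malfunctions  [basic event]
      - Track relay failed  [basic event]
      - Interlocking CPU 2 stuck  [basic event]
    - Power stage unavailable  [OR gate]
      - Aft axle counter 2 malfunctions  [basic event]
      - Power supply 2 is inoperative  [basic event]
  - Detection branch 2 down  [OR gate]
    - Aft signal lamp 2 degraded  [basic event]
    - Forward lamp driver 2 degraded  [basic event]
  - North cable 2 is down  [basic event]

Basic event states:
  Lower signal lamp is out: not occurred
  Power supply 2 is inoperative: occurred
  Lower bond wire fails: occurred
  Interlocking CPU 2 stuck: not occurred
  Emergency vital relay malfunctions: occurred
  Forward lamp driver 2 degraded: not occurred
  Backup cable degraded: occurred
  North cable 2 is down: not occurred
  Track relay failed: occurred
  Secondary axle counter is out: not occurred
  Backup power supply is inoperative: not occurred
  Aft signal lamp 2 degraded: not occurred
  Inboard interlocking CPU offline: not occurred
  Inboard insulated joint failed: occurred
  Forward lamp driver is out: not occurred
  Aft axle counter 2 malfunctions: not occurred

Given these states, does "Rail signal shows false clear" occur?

No

Track circuit down [AND]: Lower signal lamp is out=not, Forward lamp driver is out=not → not all inputs occur → does not occur.
Detection branch unavailable [AND]: Backup power supply is inoperative=not, Track circuit down=not → not all inputs occur → does not occur.
Vital path inoperative [AND]: Inboard interlocking CPU offline=not, Secondary axle counter is out=not, Detection branch unavailable=not → not all inputs occur → does not occur.
Interlocking logic inoperative [AND]: Backup cable degraded=occurs, Inboard insulated joint failed=occurs → all inputs occur → occurs.
Signal drive unavailable [AND]: Emergency vital relay malfunctions=occurs, Track relay failed=occurs, Interlocking CPU 2 stuck=not → not all inputs occur → does not occur.
Power stage unavailable [OR]: Aft axle counter 2 malfunctions=not, Power supply 2 is inoperative=occurs → at least one input occurs → occurs.
Track circuit 2 inoperative [AND]: Interlocking logic inoperative=occurs, Lower bond wire fails=occurs, Signal drive unavailable=not, Power stage unavailable=occurs → not all inputs occur → does not occur.
Detection branch 2 down [OR]: Aft signal lamp 2 degraded=not, Forward lamp driver 2 degraded=not → no input occurs → does not occur.
Rail signal shows false clear [OR]: Vital path inoperative=not, Track circuit 2 inoperative=not, Detection branch 2 down=not, North cable 2 is down=not → no input occurs → does not occur.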